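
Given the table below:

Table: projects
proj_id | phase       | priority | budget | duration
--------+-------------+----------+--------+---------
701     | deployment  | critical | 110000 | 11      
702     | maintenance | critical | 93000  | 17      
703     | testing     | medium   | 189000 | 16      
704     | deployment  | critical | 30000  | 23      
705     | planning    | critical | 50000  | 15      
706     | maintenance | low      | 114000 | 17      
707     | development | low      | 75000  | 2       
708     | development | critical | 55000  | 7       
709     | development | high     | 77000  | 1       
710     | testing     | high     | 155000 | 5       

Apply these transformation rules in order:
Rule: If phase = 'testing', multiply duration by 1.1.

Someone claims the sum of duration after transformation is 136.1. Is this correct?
No, the correct result is 116.1.

Step 1: Calculate the correct sum after transformation
Step 2: Apply multiplier 1.1 to records where phase = 'testing'
Step 3: Correct result = 116.1
Step 4: Claimed result = 136.1
Step 5: 116.1 ≠ 136.1
Conclusion: The claimed result is incorrect. The correct answer is 116.1.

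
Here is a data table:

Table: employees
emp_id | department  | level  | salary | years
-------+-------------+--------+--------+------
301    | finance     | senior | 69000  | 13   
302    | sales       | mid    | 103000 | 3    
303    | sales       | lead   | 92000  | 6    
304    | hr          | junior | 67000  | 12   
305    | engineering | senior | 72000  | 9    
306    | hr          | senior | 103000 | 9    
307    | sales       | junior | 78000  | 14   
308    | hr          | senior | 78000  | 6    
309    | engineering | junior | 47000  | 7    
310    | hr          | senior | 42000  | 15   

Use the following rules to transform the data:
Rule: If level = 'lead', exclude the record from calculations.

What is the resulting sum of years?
88

Step 1: Identify records where level = 'lead'
Step 2: The excluded records sum to 6
Step 3: Original total years = 94
Step 4: Remaining total = 94 - 6 = 88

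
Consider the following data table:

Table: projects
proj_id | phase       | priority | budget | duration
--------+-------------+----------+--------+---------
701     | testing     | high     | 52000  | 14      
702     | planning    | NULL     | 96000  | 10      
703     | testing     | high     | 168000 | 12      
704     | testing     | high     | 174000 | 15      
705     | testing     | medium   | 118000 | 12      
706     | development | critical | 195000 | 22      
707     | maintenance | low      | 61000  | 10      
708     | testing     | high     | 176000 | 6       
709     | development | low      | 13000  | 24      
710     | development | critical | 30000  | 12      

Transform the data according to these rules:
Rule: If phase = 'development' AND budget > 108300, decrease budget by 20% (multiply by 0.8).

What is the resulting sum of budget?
1044000.0

Step 1: Find records where phase = 'development' AND budget > 108300
Step 2: 1 records match, summing to 195000
Step 3: After multiplier: 195000 × 0.8 = 156000.0
Step 4: Unaffected records sum: 888000
Step 5: Final sum = 156000.0 + 888000 = 1044000.0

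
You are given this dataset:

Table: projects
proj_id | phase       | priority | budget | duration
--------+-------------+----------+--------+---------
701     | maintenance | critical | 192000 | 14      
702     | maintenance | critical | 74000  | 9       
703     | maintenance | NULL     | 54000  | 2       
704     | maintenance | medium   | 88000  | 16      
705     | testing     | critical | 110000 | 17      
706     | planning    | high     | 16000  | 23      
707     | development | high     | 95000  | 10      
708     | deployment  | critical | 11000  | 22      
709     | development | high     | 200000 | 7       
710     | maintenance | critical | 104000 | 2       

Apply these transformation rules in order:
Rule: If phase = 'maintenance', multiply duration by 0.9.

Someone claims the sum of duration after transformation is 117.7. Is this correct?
Yes, the result is correct.

Step 1: Calculate the correct sum after transformation
Step 2: Apply multiplier 0.9 to records where phase = 'maintenance'
Step 3: Correct result = 117.7
Step 4: Claimed result = 117.7
Step 5: 117.7 = 117.7 ✓
Conclusion: The claimed result is correct.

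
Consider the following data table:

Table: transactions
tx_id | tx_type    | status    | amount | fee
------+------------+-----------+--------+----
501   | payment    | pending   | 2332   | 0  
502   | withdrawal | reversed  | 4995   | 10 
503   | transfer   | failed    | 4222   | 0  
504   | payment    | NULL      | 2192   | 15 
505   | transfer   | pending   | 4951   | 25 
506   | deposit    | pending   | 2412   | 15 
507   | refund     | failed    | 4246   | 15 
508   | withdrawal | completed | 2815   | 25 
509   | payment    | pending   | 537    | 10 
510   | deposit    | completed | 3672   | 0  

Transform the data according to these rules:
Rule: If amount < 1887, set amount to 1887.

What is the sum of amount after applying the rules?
33724

Step 1: 1 records have amount < 1887
Step 2: These records originally summed to 537
Step 3: After setting to minimum: 1 × 1887 = 1887
Step 4: Unaffected records sum: 31837
Step 5: Final sum = 1887 + 31837 = 33724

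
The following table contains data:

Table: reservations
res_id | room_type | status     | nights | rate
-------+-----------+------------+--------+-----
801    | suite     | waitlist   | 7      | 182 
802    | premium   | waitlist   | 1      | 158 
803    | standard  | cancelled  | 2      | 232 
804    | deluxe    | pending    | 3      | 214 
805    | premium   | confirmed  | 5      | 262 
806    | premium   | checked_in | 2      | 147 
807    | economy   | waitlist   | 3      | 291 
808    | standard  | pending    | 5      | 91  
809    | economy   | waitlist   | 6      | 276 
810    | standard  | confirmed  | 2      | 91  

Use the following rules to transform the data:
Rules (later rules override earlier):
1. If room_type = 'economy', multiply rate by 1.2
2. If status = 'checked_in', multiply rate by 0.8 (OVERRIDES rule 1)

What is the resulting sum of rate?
2028.0

Step 1: Rule 2 takes priority for records with status = 'checked_in'
  - 1 records: 147 × 0.8 = 117.6
Step 2: Rule 1 applies to remaining records with room_type = 'economy'
  - 2 records: 567 × 1.2 = 680.4
Step 3: Other records unchanged: 1230
Step 4: Final sum = 117.6 + 680.4 + 1230 = 2028.0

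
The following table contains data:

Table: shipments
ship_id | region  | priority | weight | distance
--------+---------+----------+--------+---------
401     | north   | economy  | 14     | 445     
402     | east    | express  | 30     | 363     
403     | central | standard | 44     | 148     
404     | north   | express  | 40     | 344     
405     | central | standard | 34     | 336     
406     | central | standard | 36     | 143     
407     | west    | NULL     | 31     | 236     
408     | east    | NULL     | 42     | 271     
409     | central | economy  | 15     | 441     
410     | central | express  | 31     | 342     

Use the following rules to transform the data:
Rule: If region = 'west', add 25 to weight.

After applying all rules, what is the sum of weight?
342

Step 1: Count records where region = 'west': 1
Step 2: Total bonus added: 1 × 25 = 25
Step 3: Original sum of weight: 317
Step 4: Final sum = 317 + 25 = 342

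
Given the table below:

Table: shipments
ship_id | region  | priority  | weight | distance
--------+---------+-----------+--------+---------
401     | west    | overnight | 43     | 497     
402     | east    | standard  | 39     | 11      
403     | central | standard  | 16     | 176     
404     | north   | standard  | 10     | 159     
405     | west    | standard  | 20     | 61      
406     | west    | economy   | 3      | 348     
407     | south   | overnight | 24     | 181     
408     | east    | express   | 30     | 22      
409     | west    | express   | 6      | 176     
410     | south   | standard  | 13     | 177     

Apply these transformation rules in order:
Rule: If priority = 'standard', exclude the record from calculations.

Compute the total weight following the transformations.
106

Step 1: Identify records where priority = 'standard'
Step 2: The excluded records sum to 98
Step 3: Original total weight = 204
Step 4: Remaining total = 204 - 98 = 106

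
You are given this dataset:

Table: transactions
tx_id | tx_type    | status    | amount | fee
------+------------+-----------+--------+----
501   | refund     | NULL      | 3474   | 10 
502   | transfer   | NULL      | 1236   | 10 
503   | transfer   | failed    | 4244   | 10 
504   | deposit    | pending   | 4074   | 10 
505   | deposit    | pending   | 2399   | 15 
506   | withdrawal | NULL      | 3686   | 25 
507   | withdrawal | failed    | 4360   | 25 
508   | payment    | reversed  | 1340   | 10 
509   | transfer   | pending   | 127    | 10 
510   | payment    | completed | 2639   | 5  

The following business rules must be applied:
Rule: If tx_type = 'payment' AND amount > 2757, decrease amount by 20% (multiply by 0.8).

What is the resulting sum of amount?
27579

Step 1: Find records where tx_type = 'payment' AND amount > 2757
Step 2: 0 records match, summing to 0
Step 3: After multiplier: 0 × 0.8 = 0.0
Step 4: Unaffected records sum: 27579
Step 5: Final sum = 0.0 + 27579 = 27579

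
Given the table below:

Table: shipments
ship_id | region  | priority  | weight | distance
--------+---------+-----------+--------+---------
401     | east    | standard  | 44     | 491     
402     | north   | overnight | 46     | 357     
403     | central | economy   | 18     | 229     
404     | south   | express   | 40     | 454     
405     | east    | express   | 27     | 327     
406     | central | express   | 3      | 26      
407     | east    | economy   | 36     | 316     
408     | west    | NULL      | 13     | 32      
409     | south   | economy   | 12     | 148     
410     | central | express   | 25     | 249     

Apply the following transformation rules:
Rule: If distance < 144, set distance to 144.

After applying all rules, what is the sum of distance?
2859

Step 1: 2 records have distance < 144
Step 2: These records originally summed to 58
Step 3: After setting to minimum: 2 × 144 = 288
Step 4: Unaffected records sum: 2571
Step 5: Final sum = 288 + 2571 = 2859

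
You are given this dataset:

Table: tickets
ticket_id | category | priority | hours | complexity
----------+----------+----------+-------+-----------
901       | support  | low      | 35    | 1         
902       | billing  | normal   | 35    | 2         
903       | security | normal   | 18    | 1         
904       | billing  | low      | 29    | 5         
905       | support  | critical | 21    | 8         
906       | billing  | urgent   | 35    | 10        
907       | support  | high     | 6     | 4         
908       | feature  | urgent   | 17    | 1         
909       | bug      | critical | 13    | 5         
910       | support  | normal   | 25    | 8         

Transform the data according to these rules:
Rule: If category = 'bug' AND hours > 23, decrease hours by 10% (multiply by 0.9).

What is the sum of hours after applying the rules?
234

Step 1: Find records where category = 'bug' AND hours > 23
Step 2: 0 records match, summing to 0
Step 3: After multiplier: 0 × 0.9 = 0.0
Step 4: Unaffected records sum: 234
Step 5: Final sum = 0.0 + 234 = 234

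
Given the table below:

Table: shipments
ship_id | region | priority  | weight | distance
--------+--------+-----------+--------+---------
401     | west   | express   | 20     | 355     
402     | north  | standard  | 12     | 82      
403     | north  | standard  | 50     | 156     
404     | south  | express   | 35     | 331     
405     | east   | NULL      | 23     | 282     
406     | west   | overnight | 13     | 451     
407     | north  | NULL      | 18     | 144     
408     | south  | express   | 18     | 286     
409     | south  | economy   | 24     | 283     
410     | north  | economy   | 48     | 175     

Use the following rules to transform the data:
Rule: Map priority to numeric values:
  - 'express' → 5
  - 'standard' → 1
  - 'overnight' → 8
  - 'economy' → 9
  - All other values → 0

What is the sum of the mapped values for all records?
43

Step 1: Apply mapping to each record
Step 2: Count by status:
  'express': 3 records × 5 = 15
  'standard': 2 records × 1 = 2
  'overnight': 1 records × 8 = 8
  'economy': 2 records × 9 = 18
Step 3: Sum all mapped values = 43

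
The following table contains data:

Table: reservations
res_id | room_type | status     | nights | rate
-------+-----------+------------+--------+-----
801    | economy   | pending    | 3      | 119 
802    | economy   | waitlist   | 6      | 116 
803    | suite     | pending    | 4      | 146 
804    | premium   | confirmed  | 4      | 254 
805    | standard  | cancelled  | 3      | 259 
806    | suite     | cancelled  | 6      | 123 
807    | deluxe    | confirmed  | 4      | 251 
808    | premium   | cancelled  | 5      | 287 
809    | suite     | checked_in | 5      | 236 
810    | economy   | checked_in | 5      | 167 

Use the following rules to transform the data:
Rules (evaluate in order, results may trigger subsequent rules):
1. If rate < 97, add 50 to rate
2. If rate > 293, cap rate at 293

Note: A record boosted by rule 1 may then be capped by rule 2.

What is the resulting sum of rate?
1958

Step 1: Apply rule 1 to records with rate < 97
  - 0 records get bonus of 50
  - Of these, 0 records then exceed 293 and get capped
Step 2: Apply rule 2 to records with rate > 293
  - 0 records (original) are capped
Step 3: Calculate final sum = 1958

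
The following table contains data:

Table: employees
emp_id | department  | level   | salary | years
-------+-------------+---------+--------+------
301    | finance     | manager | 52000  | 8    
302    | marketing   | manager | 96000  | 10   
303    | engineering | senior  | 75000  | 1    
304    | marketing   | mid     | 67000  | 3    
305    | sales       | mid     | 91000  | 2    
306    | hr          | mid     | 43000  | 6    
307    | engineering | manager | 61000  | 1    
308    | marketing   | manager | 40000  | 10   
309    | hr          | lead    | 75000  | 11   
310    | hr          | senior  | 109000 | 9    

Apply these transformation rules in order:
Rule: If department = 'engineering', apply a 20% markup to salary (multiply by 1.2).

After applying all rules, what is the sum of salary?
736200.0

Step 1: Records with department = 'engineering' have total salary = 136000
Step 2: Apply multiplier: 136000 × 1.2 = 163200.0
Step 3: Other records total: 573000
Step 4: Final sum = 163200.0 + 573000 = 736200.0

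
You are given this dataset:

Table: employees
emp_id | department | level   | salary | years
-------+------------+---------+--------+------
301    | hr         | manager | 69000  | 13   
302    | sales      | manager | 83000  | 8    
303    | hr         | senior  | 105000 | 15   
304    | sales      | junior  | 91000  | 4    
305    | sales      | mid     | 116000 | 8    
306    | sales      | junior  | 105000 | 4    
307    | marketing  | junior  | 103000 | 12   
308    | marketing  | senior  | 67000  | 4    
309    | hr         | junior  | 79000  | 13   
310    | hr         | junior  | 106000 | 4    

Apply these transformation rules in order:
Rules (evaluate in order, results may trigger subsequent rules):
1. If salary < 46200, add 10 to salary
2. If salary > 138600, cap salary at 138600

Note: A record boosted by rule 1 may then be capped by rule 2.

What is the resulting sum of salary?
924000

Step 1: Apply rule 1 to records with salary < 46200
  - 0 records get bonus of 10
  - Of these, 0 records then exceed 138600 and get capped
Step 2: Apply rule 2 to records with salary > 138600
  - 0 records (original) are capped
Step 3: Calculate final sum = 924000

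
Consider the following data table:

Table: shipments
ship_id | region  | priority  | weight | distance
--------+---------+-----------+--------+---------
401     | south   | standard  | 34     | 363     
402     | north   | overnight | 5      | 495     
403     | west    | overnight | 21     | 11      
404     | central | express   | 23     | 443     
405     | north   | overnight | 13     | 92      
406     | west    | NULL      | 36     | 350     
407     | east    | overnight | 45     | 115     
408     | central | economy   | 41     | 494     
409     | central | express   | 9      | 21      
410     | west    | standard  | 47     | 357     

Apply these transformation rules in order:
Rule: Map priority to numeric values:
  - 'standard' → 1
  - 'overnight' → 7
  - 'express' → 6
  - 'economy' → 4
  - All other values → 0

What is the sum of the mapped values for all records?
46

Step 1: Apply mapping to each record
Step 2: Count by status:
  'standard': 2 records × 1 = 2
  'overnight': 4 records × 7 = 28
  'express': 2 records × 6 = 12
  'economy': 1 records × 4 = 4
Step 3: Sum all mapped values = 46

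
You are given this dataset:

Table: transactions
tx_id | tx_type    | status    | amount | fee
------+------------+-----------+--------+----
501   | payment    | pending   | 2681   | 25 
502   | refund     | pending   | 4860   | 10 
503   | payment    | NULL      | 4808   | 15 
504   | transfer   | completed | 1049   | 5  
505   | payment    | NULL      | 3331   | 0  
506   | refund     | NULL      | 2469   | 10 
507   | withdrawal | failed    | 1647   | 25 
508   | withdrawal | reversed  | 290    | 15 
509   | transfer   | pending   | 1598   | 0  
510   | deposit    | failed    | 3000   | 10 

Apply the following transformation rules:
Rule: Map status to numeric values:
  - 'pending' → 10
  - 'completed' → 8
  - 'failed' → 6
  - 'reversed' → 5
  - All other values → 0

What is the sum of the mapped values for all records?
55

Step 1: Apply mapping to each record
Step 2: Count by status:
  'pending': 3 records × 10 = 30
  'completed': 1 records × 8 = 8
  'failed': 2 records × 6 = 12
  'reversed': 1 records × 5 = 5
Step 3: Sum all mapped values = 55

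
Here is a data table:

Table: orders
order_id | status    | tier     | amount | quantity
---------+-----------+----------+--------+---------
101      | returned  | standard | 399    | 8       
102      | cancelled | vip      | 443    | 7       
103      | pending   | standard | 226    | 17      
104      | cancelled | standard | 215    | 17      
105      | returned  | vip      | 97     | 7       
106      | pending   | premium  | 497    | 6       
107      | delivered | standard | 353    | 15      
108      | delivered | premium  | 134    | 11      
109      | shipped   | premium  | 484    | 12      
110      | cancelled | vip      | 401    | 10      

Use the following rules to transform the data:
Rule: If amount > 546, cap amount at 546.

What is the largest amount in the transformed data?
497

Step 1: Original maximum amount = 497
Step 2: Check cap of 546 against maximum
Step 3: No records exceed the cap (max 497 <= cap 546), so no capping applies
Step 4: Maximum after transformation = 497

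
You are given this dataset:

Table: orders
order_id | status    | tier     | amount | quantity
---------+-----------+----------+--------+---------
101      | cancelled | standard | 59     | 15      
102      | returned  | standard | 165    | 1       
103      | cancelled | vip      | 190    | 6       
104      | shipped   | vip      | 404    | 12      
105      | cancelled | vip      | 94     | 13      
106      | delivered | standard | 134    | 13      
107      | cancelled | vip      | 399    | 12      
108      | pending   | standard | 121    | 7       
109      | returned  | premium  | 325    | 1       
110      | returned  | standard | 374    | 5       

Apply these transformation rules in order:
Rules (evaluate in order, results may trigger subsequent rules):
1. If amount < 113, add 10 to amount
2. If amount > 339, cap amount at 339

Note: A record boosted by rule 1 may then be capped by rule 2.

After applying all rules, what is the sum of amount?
2125

Step 1: Apply rule 1 to records with amount < 113
  - 2 records get bonus of 10
  - Of these, 0 records then exceed 339 and get capped
Step 2: Apply rule 2 to records with amount > 339
  - 3 records (original) are capped
Step 3: Calculate final sum = 2125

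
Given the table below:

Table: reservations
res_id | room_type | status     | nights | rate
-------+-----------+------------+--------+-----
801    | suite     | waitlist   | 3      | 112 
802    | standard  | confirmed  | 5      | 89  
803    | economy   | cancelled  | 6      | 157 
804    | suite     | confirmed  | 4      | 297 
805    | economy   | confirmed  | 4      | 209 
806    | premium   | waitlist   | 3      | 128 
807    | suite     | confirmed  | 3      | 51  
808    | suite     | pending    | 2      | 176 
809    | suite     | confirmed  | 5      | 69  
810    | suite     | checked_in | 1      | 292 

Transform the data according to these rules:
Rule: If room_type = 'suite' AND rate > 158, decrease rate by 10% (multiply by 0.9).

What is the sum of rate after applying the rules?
1503.5

Step 1: Find records where room_type = 'suite' AND rate > 158
Step 2: 3 records match, summing to 765
Step 3: After multiplier: 765 × 0.9 = 688.5
Step 4: Unaffected records sum: 815
Step 5: Final sum = 688.5 + 815 = 1503.5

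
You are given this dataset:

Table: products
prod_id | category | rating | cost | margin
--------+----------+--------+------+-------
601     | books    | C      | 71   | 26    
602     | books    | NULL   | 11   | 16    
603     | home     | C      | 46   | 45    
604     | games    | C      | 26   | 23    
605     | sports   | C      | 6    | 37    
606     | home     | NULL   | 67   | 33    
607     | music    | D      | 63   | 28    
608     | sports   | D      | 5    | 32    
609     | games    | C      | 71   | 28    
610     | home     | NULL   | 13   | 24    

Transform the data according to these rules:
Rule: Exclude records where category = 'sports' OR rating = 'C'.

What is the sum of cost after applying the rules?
154

Step 1: Find records where category = 'sports' OR rating = 'C'
Step 2: 6 records match, summing to 225
Step 3: Original sum: 379
Step 4: Remaining sum = 379 - 225 = 154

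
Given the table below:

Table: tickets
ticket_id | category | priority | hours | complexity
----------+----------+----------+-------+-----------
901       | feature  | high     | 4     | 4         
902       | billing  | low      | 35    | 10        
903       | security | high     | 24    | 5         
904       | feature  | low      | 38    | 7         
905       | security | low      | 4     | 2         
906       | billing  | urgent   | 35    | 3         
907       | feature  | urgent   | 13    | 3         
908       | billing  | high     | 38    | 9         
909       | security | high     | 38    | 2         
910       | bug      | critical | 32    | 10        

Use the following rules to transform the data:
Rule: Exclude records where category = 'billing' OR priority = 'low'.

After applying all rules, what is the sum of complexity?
24

Step 1: Find records where category = 'billing' OR priority = 'low'
Step 2: 5 records match, summing to 31
Step 3: Original sum: 55
Step 4: Remaining sum = 55 - 31 = 24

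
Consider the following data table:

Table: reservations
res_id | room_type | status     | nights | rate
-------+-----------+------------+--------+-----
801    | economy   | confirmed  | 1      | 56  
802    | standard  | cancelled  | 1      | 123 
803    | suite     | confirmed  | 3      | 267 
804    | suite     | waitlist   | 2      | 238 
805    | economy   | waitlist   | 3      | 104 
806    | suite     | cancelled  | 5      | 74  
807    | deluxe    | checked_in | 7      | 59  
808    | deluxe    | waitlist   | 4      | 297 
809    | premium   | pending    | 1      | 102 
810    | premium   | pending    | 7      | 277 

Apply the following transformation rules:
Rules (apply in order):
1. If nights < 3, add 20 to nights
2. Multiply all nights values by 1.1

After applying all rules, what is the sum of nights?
125.4

Step 1: Apply Rule 1 - Add 20 to records with nights < 3
  - 4 records affected: 5 + (4 × 20) = 85
  - Unaffected records: 29
  - Sum after Rule 1: 114
Step 2: Apply Rule 2 - Multiply all by 1.1
  - 114 × 1.1 = 125.4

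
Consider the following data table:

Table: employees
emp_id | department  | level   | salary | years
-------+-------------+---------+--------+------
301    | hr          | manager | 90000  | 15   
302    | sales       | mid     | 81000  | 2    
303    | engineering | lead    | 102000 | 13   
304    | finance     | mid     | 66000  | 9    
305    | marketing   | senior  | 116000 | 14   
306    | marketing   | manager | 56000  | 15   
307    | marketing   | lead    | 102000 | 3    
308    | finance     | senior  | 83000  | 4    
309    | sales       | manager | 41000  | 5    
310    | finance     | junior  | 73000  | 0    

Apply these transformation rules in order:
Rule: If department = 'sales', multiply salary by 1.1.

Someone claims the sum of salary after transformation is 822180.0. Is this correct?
No, the correct result is 822200.0.

Step 1: Calculate the correct sum after transformation
Step 2: Apply multiplier 1.1 to records where department = 'sales'
Step 3: Correct result = 822200.0
Step 4: Claimed result = 822180.0
Step 5: 822200.0 ≠ 822180.0
Conclusion: The claimed result is incorrect. The correct answer is 822200.0.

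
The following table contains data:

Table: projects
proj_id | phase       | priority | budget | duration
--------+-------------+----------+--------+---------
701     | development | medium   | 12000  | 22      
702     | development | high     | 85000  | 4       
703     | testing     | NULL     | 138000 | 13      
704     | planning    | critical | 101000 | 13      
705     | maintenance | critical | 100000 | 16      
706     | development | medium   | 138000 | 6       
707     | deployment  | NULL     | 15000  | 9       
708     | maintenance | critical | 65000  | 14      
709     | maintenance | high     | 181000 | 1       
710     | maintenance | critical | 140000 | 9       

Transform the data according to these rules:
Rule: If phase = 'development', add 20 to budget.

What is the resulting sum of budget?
975060

Step 1: Count records where phase = 'development': 3
Step 2: Total bonus added: 3 × 20 = 60
Step 3: Original sum of budget: 975000
Step 4: Final sum = 975000 + 60 = 975060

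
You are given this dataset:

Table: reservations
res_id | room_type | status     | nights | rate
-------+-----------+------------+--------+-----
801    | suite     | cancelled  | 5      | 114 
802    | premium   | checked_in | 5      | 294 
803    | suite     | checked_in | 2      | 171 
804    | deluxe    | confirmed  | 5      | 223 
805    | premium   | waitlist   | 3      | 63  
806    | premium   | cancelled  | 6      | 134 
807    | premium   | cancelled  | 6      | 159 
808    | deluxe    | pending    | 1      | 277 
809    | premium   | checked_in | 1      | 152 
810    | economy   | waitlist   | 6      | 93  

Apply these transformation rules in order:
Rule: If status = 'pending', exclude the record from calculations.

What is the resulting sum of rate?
1403

Step 1: Identify records where status = 'pending'
Step 2: The excluded records sum to 277
Step 3: Original total rate = 1680
Step 4: Remaining total = 1680 - 277 = 1403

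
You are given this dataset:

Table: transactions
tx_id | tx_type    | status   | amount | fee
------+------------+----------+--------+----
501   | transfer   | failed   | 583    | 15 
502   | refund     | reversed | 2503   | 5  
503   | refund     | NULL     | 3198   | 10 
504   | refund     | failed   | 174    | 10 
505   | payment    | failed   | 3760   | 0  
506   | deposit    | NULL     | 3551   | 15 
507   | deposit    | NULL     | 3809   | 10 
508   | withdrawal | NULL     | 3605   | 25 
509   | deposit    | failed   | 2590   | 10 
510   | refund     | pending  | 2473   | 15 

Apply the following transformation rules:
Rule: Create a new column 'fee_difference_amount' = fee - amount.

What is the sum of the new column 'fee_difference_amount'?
-26131

Step 1: For each record, compute fee - amount
Example calculations:
  15 - 583 = -568
  5 - 2503 = -2498
  10 - 3198 = -3188
  ...
Step 2: Sum all derived values
Step 3: Total = -26131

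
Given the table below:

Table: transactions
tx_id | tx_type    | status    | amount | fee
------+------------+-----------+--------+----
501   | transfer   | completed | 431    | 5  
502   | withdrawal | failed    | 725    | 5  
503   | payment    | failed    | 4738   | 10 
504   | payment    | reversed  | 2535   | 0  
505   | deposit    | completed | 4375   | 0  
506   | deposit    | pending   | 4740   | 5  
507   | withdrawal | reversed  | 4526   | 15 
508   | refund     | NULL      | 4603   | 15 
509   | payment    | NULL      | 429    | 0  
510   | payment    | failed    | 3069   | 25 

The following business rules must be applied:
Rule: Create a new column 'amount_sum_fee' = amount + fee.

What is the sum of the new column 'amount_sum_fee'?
30251

Step 1: For each record, compute amount + fee
Example calculations:
  431 + 5 = 436
  725 + 5 = 730
  4738 + 10 = 4748
  ...
Step 2: Sum all derived values
Step 3: Total = 30251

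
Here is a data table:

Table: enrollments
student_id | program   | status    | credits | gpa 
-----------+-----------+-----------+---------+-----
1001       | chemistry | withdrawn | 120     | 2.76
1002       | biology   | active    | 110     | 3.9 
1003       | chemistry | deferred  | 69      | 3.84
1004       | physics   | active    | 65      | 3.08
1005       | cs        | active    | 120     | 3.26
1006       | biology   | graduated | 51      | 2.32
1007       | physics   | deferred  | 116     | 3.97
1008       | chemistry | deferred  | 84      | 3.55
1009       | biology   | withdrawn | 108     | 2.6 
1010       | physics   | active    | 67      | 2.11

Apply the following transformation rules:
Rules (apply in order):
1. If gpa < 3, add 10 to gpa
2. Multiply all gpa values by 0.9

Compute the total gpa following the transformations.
64.25

Step 1: Apply Rule 1 - Add 10 to records with gpa < 3
  - 4 records affected: 9.79 + (4 × 10) = 49.79
  - Unaffected records: 21.6
  - Sum after Rule 1: 71.39
Step 2: Apply Rule 2 - Multiply all by 0.9
  - 71.39 × 0.9 = 64.25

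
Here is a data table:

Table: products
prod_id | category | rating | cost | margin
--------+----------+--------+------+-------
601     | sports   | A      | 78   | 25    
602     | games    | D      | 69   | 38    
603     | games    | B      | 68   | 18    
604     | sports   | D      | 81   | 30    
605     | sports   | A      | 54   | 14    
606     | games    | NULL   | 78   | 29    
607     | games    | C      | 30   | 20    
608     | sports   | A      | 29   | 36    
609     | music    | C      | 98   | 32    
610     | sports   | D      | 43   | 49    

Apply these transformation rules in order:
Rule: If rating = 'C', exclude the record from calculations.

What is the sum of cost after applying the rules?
500

Step 1: Identify records where rating = 'C'
Step 2: The excluded records sum to 128
Step 3: Original total cost = 628
Step 4: Remaining total = 628 - 128 = 500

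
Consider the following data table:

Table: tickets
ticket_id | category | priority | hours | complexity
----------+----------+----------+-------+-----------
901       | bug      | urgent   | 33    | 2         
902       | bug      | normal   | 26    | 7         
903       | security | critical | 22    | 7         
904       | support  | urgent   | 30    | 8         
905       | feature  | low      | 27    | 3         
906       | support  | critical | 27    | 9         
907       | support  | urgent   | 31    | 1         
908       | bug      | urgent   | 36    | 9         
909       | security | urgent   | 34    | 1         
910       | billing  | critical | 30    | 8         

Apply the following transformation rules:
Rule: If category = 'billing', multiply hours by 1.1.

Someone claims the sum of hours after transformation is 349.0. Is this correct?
No, the correct result is 299.0.

Step 1: Calculate the correct sum after transformation
Step 2: Apply multiplier 1.1 to records where category = 'billing'
Step 3: Correct result = 299.0
Step 4: Claimed result = 349.0
Step 5: 299.0 ≠ 349.0
Conclusion: The claimed result is incorrect. The correct answer is 299.0.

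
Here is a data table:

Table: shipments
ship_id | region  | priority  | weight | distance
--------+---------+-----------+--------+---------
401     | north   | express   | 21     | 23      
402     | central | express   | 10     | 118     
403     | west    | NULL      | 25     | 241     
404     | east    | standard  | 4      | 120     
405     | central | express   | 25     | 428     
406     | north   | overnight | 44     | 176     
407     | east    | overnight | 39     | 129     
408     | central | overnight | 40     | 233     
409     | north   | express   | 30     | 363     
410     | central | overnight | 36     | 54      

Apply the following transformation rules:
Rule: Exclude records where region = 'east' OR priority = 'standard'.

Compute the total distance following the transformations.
1636

Step 1: Find records where region = 'east' OR priority = 'standard'
Step 2: 2 records match, summing to 249
Step 3: Original sum: 1885
Step 4: Remaining sum = 1885 - 249 = 1636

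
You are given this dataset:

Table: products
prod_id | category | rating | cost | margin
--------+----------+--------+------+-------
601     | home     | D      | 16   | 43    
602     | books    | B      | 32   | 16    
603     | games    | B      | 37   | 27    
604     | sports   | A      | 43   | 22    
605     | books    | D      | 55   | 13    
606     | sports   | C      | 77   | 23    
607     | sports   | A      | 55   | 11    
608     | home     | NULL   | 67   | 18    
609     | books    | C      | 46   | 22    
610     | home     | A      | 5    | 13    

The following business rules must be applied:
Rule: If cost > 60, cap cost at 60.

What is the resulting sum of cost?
409

Step 1: 2 records have cost > 60
Step 2: These records originally summed to 144
Step 3: After capping: 2 × 60 = 120
Step 4: Unaffected records sum: 289
Step 5: Final sum = 120 + 289 = 409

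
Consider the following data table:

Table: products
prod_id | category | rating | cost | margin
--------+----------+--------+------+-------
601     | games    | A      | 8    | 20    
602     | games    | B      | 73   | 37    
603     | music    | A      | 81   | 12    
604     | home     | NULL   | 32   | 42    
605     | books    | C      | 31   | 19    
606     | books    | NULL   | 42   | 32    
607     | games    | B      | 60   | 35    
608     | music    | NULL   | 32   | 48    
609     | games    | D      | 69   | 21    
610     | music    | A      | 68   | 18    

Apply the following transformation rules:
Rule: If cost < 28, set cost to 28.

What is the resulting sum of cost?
516

Step 1: 1 records have cost < 28
Step 2: These records originally summed to 8
Step 3: After setting to minimum: 1 × 28 = 28
Step 4: Unaffected records sum: 488
Step 5: Final sum = 28 + 488 = 516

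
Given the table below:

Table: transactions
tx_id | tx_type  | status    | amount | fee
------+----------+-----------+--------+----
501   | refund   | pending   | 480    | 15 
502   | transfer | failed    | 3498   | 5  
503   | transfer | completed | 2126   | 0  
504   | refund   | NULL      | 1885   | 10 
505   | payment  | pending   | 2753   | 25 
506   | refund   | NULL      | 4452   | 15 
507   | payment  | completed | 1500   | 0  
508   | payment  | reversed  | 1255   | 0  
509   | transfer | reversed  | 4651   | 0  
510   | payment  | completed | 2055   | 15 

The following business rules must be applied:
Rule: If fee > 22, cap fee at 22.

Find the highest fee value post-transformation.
22

Step 1: Original maximum fee = 25
Step 2: Apply cap at 22
Step 3: 1 records had fee > 22 and were capped
Step 4: Maximum after transformation = 22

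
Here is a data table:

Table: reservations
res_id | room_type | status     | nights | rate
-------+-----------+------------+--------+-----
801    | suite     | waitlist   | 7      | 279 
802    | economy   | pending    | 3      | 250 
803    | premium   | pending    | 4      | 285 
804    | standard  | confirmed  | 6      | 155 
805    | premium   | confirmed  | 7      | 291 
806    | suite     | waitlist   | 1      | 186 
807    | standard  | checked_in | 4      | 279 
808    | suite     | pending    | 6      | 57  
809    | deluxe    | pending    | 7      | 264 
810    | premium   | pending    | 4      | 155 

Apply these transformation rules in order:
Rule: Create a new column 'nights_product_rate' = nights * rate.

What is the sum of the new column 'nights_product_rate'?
10922

Step 1: For each record, compute nights * rate
Example calculations:
  7 * 279 = 1953
  3 * 250 = 750
  4 * 285 = 1140
  ...
Step 2: Sum all derived values
Step 3: Total = 10922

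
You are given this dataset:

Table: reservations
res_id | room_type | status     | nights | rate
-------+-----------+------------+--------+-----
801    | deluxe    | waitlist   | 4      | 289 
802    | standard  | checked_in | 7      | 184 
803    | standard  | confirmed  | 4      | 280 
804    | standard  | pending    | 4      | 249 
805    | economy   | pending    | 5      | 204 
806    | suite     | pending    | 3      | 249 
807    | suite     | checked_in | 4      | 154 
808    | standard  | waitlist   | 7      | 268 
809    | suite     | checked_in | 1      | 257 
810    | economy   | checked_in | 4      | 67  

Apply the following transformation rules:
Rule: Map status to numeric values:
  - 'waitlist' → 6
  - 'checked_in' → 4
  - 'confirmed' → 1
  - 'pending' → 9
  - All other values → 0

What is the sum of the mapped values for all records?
56

Step 1: Apply mapping to each record
Step 2: Count by status:
  'waitlist': 2 records × 6 = 12
  'checked_in': 4 records × 4 = 16
  'confirmed': 1 records × 1 = 1
  'pending': 3 records × 9 = 27
Step 3: Sum all mapped values = 56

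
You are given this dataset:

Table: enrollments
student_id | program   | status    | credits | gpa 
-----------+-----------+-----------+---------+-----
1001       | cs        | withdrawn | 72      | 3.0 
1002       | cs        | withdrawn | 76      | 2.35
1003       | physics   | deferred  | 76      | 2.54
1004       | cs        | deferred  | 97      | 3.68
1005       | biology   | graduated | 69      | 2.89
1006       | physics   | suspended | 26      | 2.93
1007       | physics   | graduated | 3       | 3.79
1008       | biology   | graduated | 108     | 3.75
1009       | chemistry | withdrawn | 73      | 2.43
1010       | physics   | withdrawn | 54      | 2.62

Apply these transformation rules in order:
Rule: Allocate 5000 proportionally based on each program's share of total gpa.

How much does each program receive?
biology: 1107.4, chemistry: 405.27, cs: 1506.0, physics: 1981.32

Step 1: Calculate total gpa = 29.98
Step 2: Calculate each program's proportion:
  biology: 6.64/29.98 = 22.15% → 1107.4
  chemistry: 2.43/29.98 = 8.11% → 405.27
  cs: 9.03/29.98 = 30.12% → 1506.0
  physics: 11.88/29.98 = 39.63% → 1981.32
Step 3: Verify: sum of allocations ≈ 5000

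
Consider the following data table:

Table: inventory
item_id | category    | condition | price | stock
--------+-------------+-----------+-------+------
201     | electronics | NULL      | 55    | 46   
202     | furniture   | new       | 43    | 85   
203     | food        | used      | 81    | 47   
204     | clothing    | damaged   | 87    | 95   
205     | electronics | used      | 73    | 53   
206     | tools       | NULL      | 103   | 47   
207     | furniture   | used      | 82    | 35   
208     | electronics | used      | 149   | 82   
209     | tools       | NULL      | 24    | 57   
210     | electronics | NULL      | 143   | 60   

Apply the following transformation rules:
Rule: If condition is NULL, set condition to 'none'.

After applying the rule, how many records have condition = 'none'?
4

Step 1: Count records where condition IS NULL
Step 2: Found 4 records with NULL condition
Step 3: These records will have condition set to 'none'
Step 4: Records already having condition = 'none': 0
Step 5: Answer: 4 + 0 = 4 records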